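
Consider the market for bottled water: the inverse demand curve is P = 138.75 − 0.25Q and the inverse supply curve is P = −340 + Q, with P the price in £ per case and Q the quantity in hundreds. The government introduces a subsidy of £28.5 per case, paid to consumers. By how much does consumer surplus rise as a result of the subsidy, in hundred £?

Consumer surplus rises by £2248.08 hundred.

Inverting to Q(P) form: Qd = 555 − 4P; Qs = P + 340.
Before the subsidy: set 555 − 4P = P + 340 → P* = £43, Q* = 383.
With a per-unit subsidy paid to consumers, each effectively pays P − 28.5, so demand becomes Qd = 555 − 4(P − 28.5).
Solving gives Q = 405.8 with consumers paying £37.3 and suppliers receiving £65.8 (the £28.5 wedge).
ΔCS is the trapezoid between Q = 405.8 and Q = 383 of height £5.7: ½ · (383 + 405.8) · 5.7 = £2248.08.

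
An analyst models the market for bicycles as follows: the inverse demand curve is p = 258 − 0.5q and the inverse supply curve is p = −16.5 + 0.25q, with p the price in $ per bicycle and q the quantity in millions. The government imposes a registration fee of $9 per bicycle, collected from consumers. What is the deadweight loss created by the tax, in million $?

Inverting to q(p) form: qd = 516 − 2p; qs = 4p + 66.
Without the tax, 516 − 2p = 4p + 66 gives 6p = 450, so p* = $75 and q* = 366.
With the tax collected from consumers, demand (in seller-price terms) shifts: qd = 516 − 2(p + 9).
Solving gives q = 354 with consumers paying $81 and producers receiving $72 (the $9 wedge).
Quantity falls by |ΔQ| = |366 − 354| = 12.
DWL = ½ · t · |ΔQ| = ½ · 9 · 12 = $54.

Deadweight loss = $54 million.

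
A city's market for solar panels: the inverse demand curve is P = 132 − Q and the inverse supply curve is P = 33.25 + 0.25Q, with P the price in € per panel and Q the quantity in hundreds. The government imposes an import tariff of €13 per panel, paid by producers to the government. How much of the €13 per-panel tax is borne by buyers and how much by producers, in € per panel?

Buyers bear €10.4 per panel; producers bear €2.6 per panel.

Rewrite in direct form: Qd = 132 − P and Qs = 4P − 133.
Before the tax: set 132 − P = 4P − 133 → P* = €53, Q* = 79.
With the tax collected from producers, supply shifts: Qs = 4(P − 13) − 133.
New equilibrium: buyers pay €63.4, producers receive €50.4, Q = 68.6. (Wedge: Pb − Ps = 13.)
Burden on buyers: €10.4; on producers: €2.6. (They sum to €13.)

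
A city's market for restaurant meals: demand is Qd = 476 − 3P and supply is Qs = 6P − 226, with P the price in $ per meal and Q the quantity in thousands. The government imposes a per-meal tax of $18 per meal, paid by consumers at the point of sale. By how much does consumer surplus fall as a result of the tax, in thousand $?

Consumer surplus falls by $2688 thousand.

Before the tax: set 476 − 3P = 6P − 226 → P* = $78, Q* = 242.
With the tax collected from consumers, demand (in seller-price terms) shifts: Qd = 476 − 3(P + 18).
New equilibrium: consumers pay $90, sellers receive $72, Q = 206. (Wedge: Pb − Ps = 18.)
ΔCS is the trapezoid between Q = 206 and Q = 242 of height $12: ½ · (242 + 206) · 12 = $2688.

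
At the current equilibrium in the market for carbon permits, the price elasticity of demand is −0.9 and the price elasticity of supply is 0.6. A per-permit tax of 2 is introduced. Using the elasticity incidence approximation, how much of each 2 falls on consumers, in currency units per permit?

Incidence ratio: consumers' share ≈ εs / (εs + |εd|) = 0.6 / (0.6 + 0.9) = 0.4.
So consumers bear ≈ 0.4 × 2 = 0.8; sellers bear 1.2.

Consumers bear ≈ 0.8 per permit.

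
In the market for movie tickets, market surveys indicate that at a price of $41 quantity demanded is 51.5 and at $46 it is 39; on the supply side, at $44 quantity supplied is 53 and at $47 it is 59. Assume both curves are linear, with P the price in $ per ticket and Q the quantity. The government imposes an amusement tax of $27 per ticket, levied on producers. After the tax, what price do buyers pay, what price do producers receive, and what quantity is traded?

Buyers pay $54; producers receive $27; quantity = 19.

Demand slope: (39 − 51.5)/(46 − 41) = -2.5, so Qd = 154 − 2.5P.
Supply slope: (59 − 53)/(47 − 44) = 2, so Qs = 2P − 35.
Before the tax: set 154 − 2.5P = 2P − 35 → P* = $42, Q* = 49.
With the tax collected from producers, supply shifts: Qs = 2(P − 27) − 35.
New equilibrium: buyers pay $54, producers receive $27, Q = 19. (Wedge: Pb − Ps = 27.)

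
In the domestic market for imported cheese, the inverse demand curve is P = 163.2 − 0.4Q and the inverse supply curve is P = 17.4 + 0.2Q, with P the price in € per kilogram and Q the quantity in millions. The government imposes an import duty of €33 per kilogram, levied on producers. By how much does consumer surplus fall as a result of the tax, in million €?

Inverting to Q(P) form: Qd = 408 − 2.5P; Qs = 5P − 87.
Without the tax, 408 − 2.5P = 5P − 87 gives 7.5P = 495, so P* = €66 and Q* = 243.
With the tax collected from producers, supply shifts: Qs = 5(P − 33) − 87.
New equilibrium: consumers pay €88, producers receive €55, Q = 188. (Wedge: Pb − Ps = 33.)
ΔCS is the trapezoid between Q = 188 and Q = 243 of height €22: ½ · (243 + 188) · 22 = €4741.

Consumer surplus falls by €4741 million.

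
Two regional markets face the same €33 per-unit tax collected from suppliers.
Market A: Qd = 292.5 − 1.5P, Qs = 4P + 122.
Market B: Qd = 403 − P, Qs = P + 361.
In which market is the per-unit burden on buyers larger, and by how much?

Market A: pre-tax P* = €31, Q* = 246; post-tax Q = 210; per-unit burden on buyers = €24.
Market B: pre-tax P* = €21, Q* = 382; post-tax Q = 365.5; per-unit burden on buyers = €16.5.
Difference: €24 vs €16.5 → market A is larger by €7.5.

Market A, by €7.5.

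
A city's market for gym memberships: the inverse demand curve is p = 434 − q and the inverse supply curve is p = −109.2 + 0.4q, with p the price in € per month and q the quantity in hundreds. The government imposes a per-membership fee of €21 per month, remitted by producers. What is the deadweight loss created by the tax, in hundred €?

Deadweight loss = €157.5 hundred.

Inverting to q(p) form: qd = 434 − p; qs = 2.5p + 273.
Before the tax: set 434 − p = 2.5p + 273 → p* = €46, q* = 388.
With the tax collected from producers, supply shifts: qs = 2.5(p − 21) + 273.
Solving gives q = 373 with buyers paying €61 and producers receiving €40 (the €21 wedge).
Quantity falls by |ΔQ| = |388 − 373| = 15.
DWL = ½ · t · |ΔQ| = ½ · 21 · 15 = €157.5.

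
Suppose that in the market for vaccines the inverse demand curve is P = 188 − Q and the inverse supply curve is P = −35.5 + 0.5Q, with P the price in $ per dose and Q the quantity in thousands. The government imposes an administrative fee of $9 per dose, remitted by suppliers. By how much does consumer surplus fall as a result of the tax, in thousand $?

Consumer surplus falls by $876 thousand.

Inverting to Q(P) form: Qd = 188 − P; Qs = 2P + 71.
Without the tax, 188 − P = 2P + 71 gives 3P = 117, so P* = $39 and Q* = 149.
With the tax collected from suppliers, supply shifts: Qs = 2(P − 9) + 71.
New equilibrium: buyers pay $45, suppliers receive $36, Q = 143. (Wedge: Pb − Ps = 9.)
ΔCS is the trapezoid between Q = 143 and Q = 149 of height $6: ½ · (149 + 143) · 6 = $876.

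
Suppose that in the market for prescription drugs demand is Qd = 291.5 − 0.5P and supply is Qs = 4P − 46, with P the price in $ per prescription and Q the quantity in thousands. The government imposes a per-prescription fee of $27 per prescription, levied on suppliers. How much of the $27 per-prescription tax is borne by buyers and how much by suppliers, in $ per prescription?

Buyers bear $24 per prescription; suppliers bear $3 per prescription.

Without the tax, 291.5 − 0.5P = 4P − 46 gives 4.5P = 337.5, so P* = $75 and Q* = 254.
With the tax collected from suppliers, supply shifts: Qs = 4(P − 27) − 46.
Solving gives Q = 242 with buyers paying $99 and suppliers receiving $72 (the $27 wedge).
Burden on buyers: $24; on suppliers: $3. (They sum to $27.)
The less price-elastic side of the market bears the larger share of a per-unit tax.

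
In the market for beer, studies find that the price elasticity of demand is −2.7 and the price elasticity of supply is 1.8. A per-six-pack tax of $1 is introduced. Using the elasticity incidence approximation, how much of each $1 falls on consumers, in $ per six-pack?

Consumers bear ≈ $0.4 per six-pack.

Incidence ratio: consumers' share ≈ εs / (εs + |εd|) = 1.8 / (1.8 + 2.7) = 0.4.
So consumers bear ≈ 0.4 × $1 = $0.4; sellers bear $0.6.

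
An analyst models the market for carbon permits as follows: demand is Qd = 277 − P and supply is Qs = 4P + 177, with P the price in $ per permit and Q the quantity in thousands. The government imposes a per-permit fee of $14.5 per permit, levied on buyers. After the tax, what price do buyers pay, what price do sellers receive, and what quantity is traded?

Buyers pay $31.6; sellers receive $17.1; quantity = 245.4.

Before the tax: set 277 − P = 4P + 177 → P* = $20, Q* = 257.
With the tax collected from buyers, demand (in seller-price terms) shifts: Qd = 277 − (P + 14.5).
Solving gives Q = 245.4 with buyers paying $31.6 and sellers receiving $17.1 (the $14.5 wedge).
The less price-elastic side of the market bears the larger share of a per-unit tax.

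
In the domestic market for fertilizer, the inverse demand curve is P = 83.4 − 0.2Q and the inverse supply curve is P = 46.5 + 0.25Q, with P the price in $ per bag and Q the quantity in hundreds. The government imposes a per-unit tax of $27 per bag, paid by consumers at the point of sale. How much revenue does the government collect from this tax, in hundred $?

Rewrite in direct form: Qd = 417 − 5P and Qs = 4P − 186.
Before the tax: set 417 − 5P = 4P − 186 → P* = $67, Q* = 82.
With the tax collected from consumers, demand (in seller-price terms) shifts: Qd = 417 − 5(P + 27).
New equilibrium: consumers pay $79, suppliers receive $52, Q = 22. (Wedge: Pb − Ps = 27.)
Revenue = t · Q = 27 · 22 = $594.

Tax revenue = $594 hundred.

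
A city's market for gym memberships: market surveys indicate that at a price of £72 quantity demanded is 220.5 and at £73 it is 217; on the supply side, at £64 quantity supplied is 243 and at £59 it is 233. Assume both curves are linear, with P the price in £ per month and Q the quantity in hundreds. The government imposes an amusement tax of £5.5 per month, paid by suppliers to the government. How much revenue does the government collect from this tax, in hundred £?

Tax revenue = £1309 hundred.

Demand slope: (217 − 220.5)/(73 − 72) = -3.5, so Qd = 472.5 − 3.5P.
Supply slope: (233 − 243)/(59 − 64) = 2, so Qs = 2P + 115.
Before the tax: set 472.5 − 3.5P = 2P + 115 → P* = £65, Q* = 245.
With the tax collected from suppliers, supply shifts: Qs = 2(P − 5.5) + 115.
Solving gives Q = 238 with consumers paying £67 and suppliers receiving £61.5 (the £5.5 wedge).
Revenue = t · Q = 5.5 · 238 = £1309.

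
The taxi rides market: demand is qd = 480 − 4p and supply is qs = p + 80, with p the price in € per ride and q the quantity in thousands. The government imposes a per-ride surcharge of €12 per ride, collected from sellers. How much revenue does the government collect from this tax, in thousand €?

Tax revenue = €1804.8 thousand.

Before the tax: set 480 − 4p = p + 80 → p* = €80, q* = 160.
With the tax collected from sellers, supply shifts: qs = (p − 12) + 80.
Solving gives q = 150.4 with consumers paying €82.4 and sellers receiving €70.4 (the €12 wedge).
Revenue = t · Q = 12 · 150.4 = €1804.8.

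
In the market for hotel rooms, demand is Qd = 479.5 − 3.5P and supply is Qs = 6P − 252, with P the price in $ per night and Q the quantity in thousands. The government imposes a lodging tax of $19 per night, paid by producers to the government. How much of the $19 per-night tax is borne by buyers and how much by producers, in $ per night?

Before the tax: set 479.5 − 3.5P = 6P − 252 → P* = $77, Q* = 210.
With the tax collected from producers, supply shifts: Qs = 6(P − 19) − 252.
New equilibrium: buyers pay $89, producers receive $70, Q = 168. (Wedge: Pb − Ps = 19.)
Burden on buyers: $12; on producers: $7. (They sum to $19.)

Buyers bear $12 per night; producers bear $7 per night.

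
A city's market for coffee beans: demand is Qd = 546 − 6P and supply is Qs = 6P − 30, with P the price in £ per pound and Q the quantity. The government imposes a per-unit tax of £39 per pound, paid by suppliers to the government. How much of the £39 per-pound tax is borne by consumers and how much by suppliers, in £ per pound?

Consumers bear £19.5 per pound; suppliers bear £19.5 per pound.

Before the tax: set 546 − 6P = 6P − 30 → P* = £48, Q* = 258.
With the tax collected from suppliers, supply shifts: Qs = 6(P − 39) − 30.
New equilibrium: consumers pay £67.5, suppliers receive £28.5, Q = 141. (Wedge: Pb − Ps = 39.)
Burden on consumers: £19.5; on suppliers: £19.5. (They sum to £39.)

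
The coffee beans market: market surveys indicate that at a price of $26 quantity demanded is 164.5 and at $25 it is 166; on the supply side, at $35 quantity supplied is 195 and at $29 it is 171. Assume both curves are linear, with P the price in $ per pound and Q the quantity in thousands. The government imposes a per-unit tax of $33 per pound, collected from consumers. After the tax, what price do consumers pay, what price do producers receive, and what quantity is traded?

Demand slope: (166 − 164.5)/(25 − 26) = -1.5, so Qd = 203.5 − 1.5P.
Supply slope: (171 − 195)/(29 − 35) = 4, so Qs = 4P + 55.
Before the tax: set 203.5 − 1.5P = 4P + 55 → P* = $27, Q* = 163.
With the tax collected from consumers, demand (in seller-price terms) shifts: Qd = 203.5 − 1.5(P + 33).
Solving gives Q = 127 with consumers paying $51 and producers receiving $18 (the $33 wedge).
The less price-elastic side of the market bears the larger share of a per-unit tax.

Consumers pay $51; producers receive $18; quantity = 127.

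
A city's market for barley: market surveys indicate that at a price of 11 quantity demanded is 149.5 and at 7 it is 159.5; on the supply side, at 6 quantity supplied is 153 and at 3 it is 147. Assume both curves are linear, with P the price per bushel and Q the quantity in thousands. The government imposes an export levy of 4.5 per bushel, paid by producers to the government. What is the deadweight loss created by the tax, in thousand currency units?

Demand slope: (159.5 − 149.5)/(7 − 11) = -2.5, so Qd = 177 − 2.5P.
Supply slope: (147 − 153)/(3 − 6) = 2, so Qs = 2P + 141.
Before the tax: set 177 − 2.5P = 2P + 141 → P* = 8, Q* = 157.
With the tax collected from producers, supply shifts: Qs = 2(P − 4.5) + 141.
Solving gives Q = 152 with buyers paying 10 and producers receiving 5.5 (the 4.5 wedge).
Quantity falls by |ΔQ| = |157 − 152| = 5.
DWL = ½ · t · |ΔQ| = ½ · 4.5 · 5 = 11.25.

Deadweight loss = 11.25 thousand.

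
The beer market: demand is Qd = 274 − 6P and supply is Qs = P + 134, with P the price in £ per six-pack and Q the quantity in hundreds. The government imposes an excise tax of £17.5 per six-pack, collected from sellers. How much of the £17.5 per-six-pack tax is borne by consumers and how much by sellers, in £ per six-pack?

Consumers bear £2.5 per six-pack; sellers bear £15 per six-pack.

Without the tax, 274 − 6P = P + 134 gives 7P = 140, so P* = £20 and Q* = 154.
With the tax collected from sellers, supply shifts: Qs = (P − 17.5) + 134.
New equilibrium: consumers pay £22.5, sellers receive £5, Q = 139. (Wedge: Pb − Ps = 17.5.)
Burden on consumers: £2.5; on sellers: £15. (They sum to £17.5.)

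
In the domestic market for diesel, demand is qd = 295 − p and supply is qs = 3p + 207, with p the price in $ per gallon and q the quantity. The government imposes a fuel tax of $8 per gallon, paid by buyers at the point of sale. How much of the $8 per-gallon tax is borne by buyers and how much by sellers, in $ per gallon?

Before the tax: set 295 − p = 3p + 207 → p* = $22, q* = 273.
With the tax collected from buyers, demand (in seller-price terms) shifts: qd = 295 − (p + 8).
New equilibrium: buyers pay $28, sellers receive $20, q = 267. (Wedge: pb − ps = 8.)
Burden on buyers: $6; on sellers: $2. (They sum to $8.)
The less price-elastic side of the market bears the larger share of a per-unit tax.

Buyers bear $6 per gallon; sellers bear $2 per gallon.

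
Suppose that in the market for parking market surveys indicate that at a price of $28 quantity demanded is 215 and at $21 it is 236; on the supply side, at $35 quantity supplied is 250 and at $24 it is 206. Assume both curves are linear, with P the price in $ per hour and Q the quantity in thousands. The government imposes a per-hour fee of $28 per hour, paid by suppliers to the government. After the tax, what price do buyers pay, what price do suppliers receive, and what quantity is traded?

Buyers pay $43; suppliers receive $15; quantity = 170.

Demand slope: (236 − 215)/(21 − 28) = -3, so Qd = 299 − 3P.
Supply slope: (206 − 250)/(24 − 35) = 4, so Qs = 4P + 110.
Before the tax: set 299 − 3P = 4P + 110 → P* = $27, Q* = 218.
With the tax collected from suppliers, supply shifts: Qs = 4(P − 28) + 110.
Solving gives Q = 170 with buyers paying $43 and suppliers receiving $15 (the $28 wedge).
The less price-elastic side of the market bears the larger share of a per-unit tax.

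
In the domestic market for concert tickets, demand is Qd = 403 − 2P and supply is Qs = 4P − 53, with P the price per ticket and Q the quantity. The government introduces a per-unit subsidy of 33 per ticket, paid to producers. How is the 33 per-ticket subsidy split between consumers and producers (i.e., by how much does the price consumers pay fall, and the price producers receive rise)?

Without the subsidy, 403 − 2P = 4P − 53 gives 6P = 456, so P* = 76 and Q* = 251.
With a per-unit subsidy paid to producers, each receives P + 33 per unit sold, so supply becomes Qs = 4(P + 33) − 53.
New equilibrium: consumers pay 54, producers receive 87, Q = 295. (Wedge: Pb − Ps = −33.)
Gain to consumers: 22; to producers: 11. (They sum to 33.)

Consumers gain 22 per ticket; producers gain 11 per ticket.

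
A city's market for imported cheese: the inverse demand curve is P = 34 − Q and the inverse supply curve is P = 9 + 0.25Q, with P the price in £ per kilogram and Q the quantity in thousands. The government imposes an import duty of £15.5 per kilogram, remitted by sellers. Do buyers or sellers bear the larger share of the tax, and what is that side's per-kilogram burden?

Rewrite in direct form: Qd = 34 − P and Qs = 4P − 36.
Without the tax, 34 − P = 4P − 36 gives 5P = 70, so P* = £14 and Q* = 20.
With the tax collected from sellers, supply shifts: Qs = 4(P − 15.5) − 36.
New equilibrium: buyers pay £26.4, sellers receive £10.9, Q = 7.6. (Wedge: Pb − Ps = 15.5.)
Per-kilogram burden: buyers £12.4, sellers £3.1.
Buyers take the larger share because demand is less price-elastic here (demand slope 1 vs supply slope 4).
The less price-elastic side of the market bears the larger share of a per-unit tax.

Buyers bear the larger share: £12.4 per kilogram.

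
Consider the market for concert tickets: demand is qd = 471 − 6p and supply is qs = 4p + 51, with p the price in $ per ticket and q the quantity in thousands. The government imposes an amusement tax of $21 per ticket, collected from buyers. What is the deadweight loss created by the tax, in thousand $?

Before the tax: set 471 − 6p = 4p + 51 → p* = $42, q* = 219.
With the tax collected from buyers, demand (in seller-price terms) shifts: qd = 471 − 6(p + 21).
Solving gives q = 168.6 with buyers paying $50.4 and producers receiving $29.4 (the $21 wedge).
Quantity falls by |ΔQ| = |219 − 168.6| = 50.4.
DWL = ½ · t · |ΔQ| = ½ · 21 · 50.4 = $529.2.

Deadweight loss = $529.2 thousand.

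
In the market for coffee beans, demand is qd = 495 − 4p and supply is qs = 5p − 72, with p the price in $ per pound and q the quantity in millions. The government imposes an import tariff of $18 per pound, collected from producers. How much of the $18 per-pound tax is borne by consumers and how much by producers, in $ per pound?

Consumers bear $10 per pound; producers bear $8 per pound.

Before the tax: set 495 − 4p = 5p − 72 → p* = $63, q* = 243.
With the tax collected from producers, supply shifts: qs = 5(p − 18) − 72.
New equilibrium: consumers pay $73, producers receive $55, q = 203. (Wedge: pb − ps = 18.)
Burden on consumers: $10; on producers: $8. (They sum to $18.)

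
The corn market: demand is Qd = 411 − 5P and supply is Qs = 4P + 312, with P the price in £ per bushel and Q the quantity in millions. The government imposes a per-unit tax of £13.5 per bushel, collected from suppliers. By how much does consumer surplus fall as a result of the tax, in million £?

Consumer surplus falls by £2046 million.

Before the tax: set 411 − 5P = 4P + 312 → P* = £11, Q* = 356.
With the tax collected from suppliers, supply shifts: Qs = 4(P − 13.5) + 312.
New equilibrium: consumers pay £17, suppliers receive £3.5, Q = 326. (Wedge: Pb − Ps = 13.5.)
ΔCS is the trapezoid between Q = 326 and Q = 356 of height £6: ½ · (356 + 326) · 6 = £2046.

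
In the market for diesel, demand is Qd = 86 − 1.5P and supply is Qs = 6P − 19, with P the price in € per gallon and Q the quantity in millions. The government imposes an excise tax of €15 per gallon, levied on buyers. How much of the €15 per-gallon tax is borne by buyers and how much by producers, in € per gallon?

Without the tax, 86 − 1.5P = 6P − 19 gives 7.5P = 105, so P* = €14 and Q* = 65.
With the tax collected from buyers, demand (in seller-price terms) shifts: Qd = 86 − 1.5(P + 15).
Solving gives Q = 47 with buyers paying €26 and producers receiving €11 (the €15 wedge).
Burden on buyers: €12; on producers: €3. (They sum to €15.)
The less price-elastic side of the market bears the larger share of a per-unit tax.

Buyers bear €12 per gallon; producers bear €3 per gallon.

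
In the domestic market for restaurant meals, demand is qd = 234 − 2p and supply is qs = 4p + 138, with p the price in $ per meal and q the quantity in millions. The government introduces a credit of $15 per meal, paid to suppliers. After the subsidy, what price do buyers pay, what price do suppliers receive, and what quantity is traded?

Without the subsidy, 234 − 2p = 4p + 138 gives 6p = 96, so p* = $16 and q* = 202.
With a per-unit subsidy paid to suppliers, each receives p + 15 per unit sold, so supply becomes qs = 4(p + 15) + 138.
New equilibrium: buyers pay $6, suppliers receive $21, q = 222. (Wedge: pb − ps = −15.)

Buyers pay $6; suppliers receive $21; quantity = 222.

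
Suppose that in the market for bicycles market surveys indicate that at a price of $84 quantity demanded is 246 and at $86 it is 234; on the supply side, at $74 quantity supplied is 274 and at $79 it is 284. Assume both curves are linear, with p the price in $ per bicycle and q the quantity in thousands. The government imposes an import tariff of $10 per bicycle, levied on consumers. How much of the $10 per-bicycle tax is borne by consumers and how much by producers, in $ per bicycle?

Consumers bear $2.5 per bicycle; producers bear $7.5 per bicycle.

Demand slope: (234 − 246)/(86 − 84) = -6, so qd = 750 − 6p.
Supply slope: (284 − 274)/(79 − 74) = 2, so qs = 2p + 126.
Before the tax: set 750 − 6p = 2p + 126 → p* = $78, q* = 282.
With the tax collected from consumers, demand (in seller-price terms) shifts: qd = 750 − 6(p + 10).
Solving gives q = 267 with consumers paying $80.5 and producers receiving $70.5 (the $10 wedge).
Burden on consumers: $2.5; on producers: $7.5. (They sum to $10.)
The less price-elastic side of the market bears the larger share of a per-unit tax.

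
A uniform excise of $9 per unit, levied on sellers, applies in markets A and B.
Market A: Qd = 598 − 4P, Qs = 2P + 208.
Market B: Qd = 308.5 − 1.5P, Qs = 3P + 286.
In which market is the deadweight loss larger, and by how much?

Market A: pre-tax P* = $65, Q* = 338; post-tax Q = 326; deadweight loss = $54.
Market B: pre-tax P* = $5, Q* = 301; post-tax Q = 292; deadweight loss = $40.5.
Difference: $54 vs $40.5 → market A is larger by $13.5.

Market A, by $13.5.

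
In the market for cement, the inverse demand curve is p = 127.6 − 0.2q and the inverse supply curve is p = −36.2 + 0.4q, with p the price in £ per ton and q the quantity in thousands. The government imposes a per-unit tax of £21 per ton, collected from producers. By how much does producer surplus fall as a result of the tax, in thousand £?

Inverting to q(p) form: qd = 638 − 5p; qs = 2.5p + 90.5.
Before the tax: set 638 − 5p = 2.5p + 90.5 → p* = £73, q* = 273.
With the tax collected from producers, supply shifts: qs = 2.5(p − 21) + 90.5.
New equilibrium: consumers pay £80, producers receive £59, q = 238. (Wedge: pb − ps = 21.)
ΔPS is the trapezoid between Q = 238 and Q = 273 of height £14: ½ · (273 + 238) · 14 = £3577.

Producer surplus falls by £3577 thousand.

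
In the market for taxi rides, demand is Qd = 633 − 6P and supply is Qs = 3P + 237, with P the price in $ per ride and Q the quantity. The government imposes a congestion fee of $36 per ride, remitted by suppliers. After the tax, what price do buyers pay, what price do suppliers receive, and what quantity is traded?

Before the tax: set 633 − 6P = 3P + 237 → P* = $44, Q* = 369.
With the tax collected from suppliers, supply shifts: Qs = 3(P − 36) + 237.
Solving gives Q = 297 with buyers paying $56 and suppliers receiving $20 (the $36 wedge).
The less price-elastic side of the market bears the larger share of a per-unit tax.

Buyers pay $56; suppliers receive $20; quantity = 297.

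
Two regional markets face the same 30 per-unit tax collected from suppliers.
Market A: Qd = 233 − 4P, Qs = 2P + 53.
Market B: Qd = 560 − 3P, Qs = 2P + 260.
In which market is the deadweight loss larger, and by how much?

Market A: pre-tax P* = 30, Q* = 113; post-tax Q = 73; deadweight loss = 600.
Market B: pre-tax P* = 60, Q* = 380; post-tax Q = 344; deadweight loss = 540.
Difference: 600 vs 540 → market A is larger by 60.

Market A, by 60.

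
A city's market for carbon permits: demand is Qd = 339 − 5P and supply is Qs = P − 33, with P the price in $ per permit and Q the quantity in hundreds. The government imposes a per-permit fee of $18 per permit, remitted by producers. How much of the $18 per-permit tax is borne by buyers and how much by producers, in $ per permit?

Without the tax, 339 − 5P = P − 33 gives 6P = 372, so P* = $62 and Q* = 29.
With the tax collected from producers, supply shifts: Qs = (P − 18) − 33.
New equilibrium: buyers pay $65, producers receive $47, Q = 14. (Wedge: Pb − Ps = 18.)
Burden on buyers: $3; on producers: $15. (They sum to $18.)

Buyers bear $3 per permit; producers bear $15 per permit.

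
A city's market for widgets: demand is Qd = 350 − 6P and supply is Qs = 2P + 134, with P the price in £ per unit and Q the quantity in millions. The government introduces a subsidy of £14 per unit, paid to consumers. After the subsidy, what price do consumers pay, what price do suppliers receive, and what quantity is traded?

Without the subsidy, 350 − 6P = 2P + 134 gives 8P = 216, so P* = £27 and Q* = 188.
With a per-unit subsidy paid to consumers, each effectively pays P − 14, so demand becomes Qd = 350 − 6(P − 14).
Solving gives Q = 209 with consumers paying £23.5 and suppliers receiving £37.5 (the £14 wedge).

Consumers pay £23.5; suppliers receive £37.5; quantity = 209.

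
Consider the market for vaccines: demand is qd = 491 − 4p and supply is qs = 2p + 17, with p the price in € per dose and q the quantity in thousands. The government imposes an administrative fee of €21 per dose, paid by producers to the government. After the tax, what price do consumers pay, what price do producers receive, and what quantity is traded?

Consumers pay €86; producers receive €65; quantity = 147.

Without the tax, 491 − 4p = 2p + 17 gives 6p = 474, so p* = €79 and q* = 175.
With the tax collected from producers, supply shifts: qs = 2(p − 21) + 17.
Solving gives q = 147 with consumers paying €86 and producers receiving €65 (the €21 wedge).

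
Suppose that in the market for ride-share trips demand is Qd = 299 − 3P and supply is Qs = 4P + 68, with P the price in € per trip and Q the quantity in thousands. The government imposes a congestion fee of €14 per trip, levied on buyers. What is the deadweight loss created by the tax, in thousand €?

Before the tax: set 299 − 3P = 4P + 68 → P* = €33, Q* = 200.
With the tax collected from buyers, demand (in seller-price terms) shifts: Qd = 299 − 3(P + 14).
Solving gives Q = 176 with buyers paying €41 and producers receiving €27 (the €14 wedge).
Quantity falls by |ΔQ| = |200 − 176| = 24.
DWL = ½ · t · |ΔQ| = ½ · 14 · 24 = €168.

Deadweight loss = €168 thousand.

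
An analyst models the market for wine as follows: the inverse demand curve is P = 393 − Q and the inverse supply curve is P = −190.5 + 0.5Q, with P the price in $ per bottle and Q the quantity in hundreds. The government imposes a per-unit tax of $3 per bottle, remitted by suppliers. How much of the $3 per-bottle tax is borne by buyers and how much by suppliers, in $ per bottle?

Rewrite in direct form: Qd = 393 − P and Qs = 2P + 381.
Before the tax: set 393 − P = 2P + 381 → P* = $4, Q* = 389.
With the tax collected from suppliers, supply shifts: Qs = 2(P − 3) + 381.
New equilibrium: buyers pay $6, suppliers receive $3, Q = 387. (Wedge: Pb − Ps = 3.)
Burden on buyers: $2; on suppliers: $1. (They sum to $3.)

Buyers bear $2 per bottle; suppliers bear $1 per bottle.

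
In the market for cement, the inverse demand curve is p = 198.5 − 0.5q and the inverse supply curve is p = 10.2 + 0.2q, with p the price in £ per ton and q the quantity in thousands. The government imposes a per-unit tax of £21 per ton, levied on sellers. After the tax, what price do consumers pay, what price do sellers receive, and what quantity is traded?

Consumers pay £79; sellers receive £58; quantity = 239.

Inverting to q(p) form: qd = 397 − 2p; qs = 5p − 51.
Without the tax, 397 − 2p = 5p − 51 gives 7p = 448, so p* = £64 and q* = 269.
With the tax collected from sellers, supply shifts: qs = 5(p − 21) − 51.
Solving gives q = 239 with consumers paying £79 and sellers receiving £58 (the £21 wedge).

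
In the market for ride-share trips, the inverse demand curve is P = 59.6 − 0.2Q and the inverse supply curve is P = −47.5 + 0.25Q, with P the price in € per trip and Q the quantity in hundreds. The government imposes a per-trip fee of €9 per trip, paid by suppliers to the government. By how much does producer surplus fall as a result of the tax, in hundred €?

Producer surplus falls by €1140 hundred.

Inverting to Q(P) form: Qd = 298 − 5P; Qs = 4P + 190.
Without the tax, 298 − 5P = 4P + 190 gives 9P = 108, so P* = €12 and Q* = 238.
With the tax collected from suppliers, supply shifts: Qs = 4(P − 9) + 190.
Solving gives Q = 218 with buyers paying €16 and suppliers receiving €7 (the €9 wedge).
ΔPS is the trapezoid between Q = 218 and Q = 238 of height €5: ½ · (238 + 218) · 5 = €1140.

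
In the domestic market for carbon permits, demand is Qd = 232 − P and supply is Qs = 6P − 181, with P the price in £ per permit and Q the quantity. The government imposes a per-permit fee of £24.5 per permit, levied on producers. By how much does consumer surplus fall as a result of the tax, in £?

Without the tax, 232 − P = 6P − 181 gives 7P = 413, so P* = £59 and Q* = 173.
With the tax collected from producers, supply shifts: Qs = 6(P − 24.5) − 181.
New equilibrium: buyers pay £80, producers receive £55.5, Q = 152. (Wedge: Pb − Ps = 24.5.)
ΔCS is the trapezoid between Q = 152 and Q = 173 of height £21: ½ · (173 + 152) · 21 = £3412.5.

Consumer surplus falls by £3412.5.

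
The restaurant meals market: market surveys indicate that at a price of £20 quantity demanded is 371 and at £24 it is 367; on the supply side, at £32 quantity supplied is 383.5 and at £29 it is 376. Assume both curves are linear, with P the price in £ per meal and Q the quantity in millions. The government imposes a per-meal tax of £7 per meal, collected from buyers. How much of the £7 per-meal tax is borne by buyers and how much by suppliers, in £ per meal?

Demand slope: (367 − 371)/(24 − 20) = -1, so Qd = 391 − P.
Supply slope: (376 − 383.5)/(29 − 32) = 2.5, so Qs = 2.5P + 303.5.
Without the tax, 391 − P = 2.5P + 303.5 gives 3.5P = 87.5, so P* = £25 and Q* = 366.
With the tax collected from buyers, demand (in seller-price terms) shifts: Qd = 391 − (P + 7).
Solving gives Q = 361 with buyers paying £30 and suppliers receiving £23 (the £7 wedge).
Burden on buyers: £5; on suppliers: £2. (They sum to £7.)
The less price-elastic side of the market bears the larger share of a per-unit tax.

Buyers bear £5 per meal; suppliers bear £2 per meal.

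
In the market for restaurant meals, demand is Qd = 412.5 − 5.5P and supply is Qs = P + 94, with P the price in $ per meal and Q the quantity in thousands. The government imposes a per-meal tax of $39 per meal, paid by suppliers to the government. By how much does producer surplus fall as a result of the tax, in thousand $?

Producer surplus falls by $4174.5 thousand.

Without the tax, 412.5 − 5.5P = P + 94 gives 6.5P = 318.5, so P* = $49 and Q* = 143.
With the tax collected from suppliers, supply shifts: Qs = (P − 39) + 94.
Solving gives Q = 110 with buyers paying $55 and suppliers receiving $16 (the $39 wedge).
ΔPS is the trapezoid between Q = 110 and Q = 143 of height $33: ½ · (143 + 110) · 33 = $4174.5.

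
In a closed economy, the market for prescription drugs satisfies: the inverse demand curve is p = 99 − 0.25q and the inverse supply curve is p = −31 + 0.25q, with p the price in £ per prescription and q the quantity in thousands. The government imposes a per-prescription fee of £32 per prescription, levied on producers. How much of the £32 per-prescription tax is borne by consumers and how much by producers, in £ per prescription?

Consumers bear £16 per prescription; producers bear £16 per prescription.

Inverting to q(p) form: qd = 396 − 4p; qs = 4p + 124.
Before the tax: set 396 − 4p = 4p + 124 → p* = £34, q* = 260.
With the tax collected from producers, supply shifts: qs = 4(p − 32) + 124.
New equilibrium: consumers pay £50, producers receive £18, q = 196. (Wedge: pb − ps = 32.)
Burden on consumers: £16; on producers: £16. (They sum to £32.)
The less price-elastic side of the market bears the larger share of a per-unit tax.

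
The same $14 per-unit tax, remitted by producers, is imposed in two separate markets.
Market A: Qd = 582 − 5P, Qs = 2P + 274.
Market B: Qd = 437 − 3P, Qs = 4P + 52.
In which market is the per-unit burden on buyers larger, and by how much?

Market B, by $4.

Market A: pre-tax P* = $44, Q* = 362; post-tax Q = 342; per-unit burden on buyers = $4.
Market B: pre-tax P* = $55, Q* = 272; post-tax Q = 248; per-unit burden on buyers = $8.
Difference: $4 vs $8 → market B is larger by $4.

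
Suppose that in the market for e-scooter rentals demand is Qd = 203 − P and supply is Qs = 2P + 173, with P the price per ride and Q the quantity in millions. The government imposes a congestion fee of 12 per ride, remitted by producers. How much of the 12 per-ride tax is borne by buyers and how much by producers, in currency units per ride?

Buyers bear 8 per ride; producers bear 4 per ride.

Before the tax: set 203 − P = 2P + 173 → P* = 10, Q* = 193.
With the tax collected from producers, supply shifts: Qs = 2(P − 12) + 173.
New equilibrium: buyers pay 18, producers receive 6, Q = 185. (Wedge: Pb − Ps = 12.)
Burden on buyers: 8; on producers: 4. (They sum to 12.)
The less price-elastic side of the market bears the larger share of a per-unit tax.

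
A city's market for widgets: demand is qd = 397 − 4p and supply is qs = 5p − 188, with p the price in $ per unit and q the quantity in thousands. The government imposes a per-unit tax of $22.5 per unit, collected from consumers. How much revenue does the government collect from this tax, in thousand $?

Before the tax: set 397 − 4p = 5p − 188 → p* = $65, q* = 137.
With the tax collected from consumers, demand (in seller-price terms) shifts: qd = 397 − 4(p + 22.5).
Solving gives q = 87 with consumers paying $77.5 and suppliers receiving $55 (the $22.5 wedge).
Revenue = t · Q = 22.5 · 87 = $1957.5.

Tax revenue = $1957.5 thousand.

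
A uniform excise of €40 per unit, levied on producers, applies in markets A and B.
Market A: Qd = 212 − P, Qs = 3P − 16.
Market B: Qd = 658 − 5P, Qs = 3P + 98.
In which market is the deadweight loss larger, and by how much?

Market A: pre-tax P* = €57, Q* = 155; post-tax Q = 125; deadweight loss = €600.
Market B: pre-tax P* = €70, Q* = 308; post-tax Q = 233; deadweight loss = €1500.
Difference: €600 vs €1500 → market B is larger by €900.

Market B, by €900.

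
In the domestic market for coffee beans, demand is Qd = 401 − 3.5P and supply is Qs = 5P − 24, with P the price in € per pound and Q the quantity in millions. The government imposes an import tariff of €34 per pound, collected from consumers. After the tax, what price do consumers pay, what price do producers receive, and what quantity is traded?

Consumers pay €70; producers receive €36; quantity = 156.

Without the tax, 401 − 3.5P = 5P − 24 gives 8.5P = 425, so P* = €50 and Q* = 226.
With the tax collected from consumers, demand (in seller-price terms) shifts: Qd = 401 − 3.5(P + 34).
Solving gives Q = 156 with consumers paying €70 and producers receiving €36 (the €34 wedge).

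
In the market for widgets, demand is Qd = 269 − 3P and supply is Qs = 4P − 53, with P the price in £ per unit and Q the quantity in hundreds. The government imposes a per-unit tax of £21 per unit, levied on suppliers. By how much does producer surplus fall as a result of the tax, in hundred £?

Without the tax, 269 − 3P = 4P − 53 gives 7P = 322, so P* = £46 and Q* = 131.
With the tax collected from suppliers, supply shifts: Qs = 4(P − 21) − 53.
New equilibrium: buyers pay £58, suppliers receive £37, Q = 95. (Wedge: Pb − Ps = 21.)
ΔPS is the trapezoid between Q = 95 and Q = 131 of height £9: ½ · (131 + 95) · 9 = £1017.

Producer surplus falls by £1017 hundred.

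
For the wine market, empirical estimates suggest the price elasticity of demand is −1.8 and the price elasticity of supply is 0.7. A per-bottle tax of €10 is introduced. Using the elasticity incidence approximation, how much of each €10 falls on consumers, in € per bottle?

Incidence ratio: consumers' share ≈ εs / (εs + |εd|) = 0.7 / (0.7 + 1.8) = 0.28.
So consumers bear ≈ 0.28 × €10 = €2.8; producers bear €7.2.

Consumers bear ≈ €2.8 per bottle.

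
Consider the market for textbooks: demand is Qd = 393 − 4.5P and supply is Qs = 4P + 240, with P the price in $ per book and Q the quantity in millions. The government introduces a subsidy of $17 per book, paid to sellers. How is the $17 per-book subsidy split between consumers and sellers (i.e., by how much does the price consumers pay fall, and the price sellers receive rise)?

Consumers gain $8 per book; sellers gain $9 per book.

Without the subsidy, 393 − 4.5P = 4P + 240 gives 8.5P = 153, so P* = $18 and Q* = 312.
With a per-unit subsidy paid to sellers, each receives P + 17 per unit sold, so supply becomes Qs = 4(P + 17) + 240.
New equilibrium: consumers pay $10, sellers receive $27, Q = 348. (Wedge: Pb − Ps = −17.)
Gain to consumers: $8; to sellers: $9. (They sum to $17.)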